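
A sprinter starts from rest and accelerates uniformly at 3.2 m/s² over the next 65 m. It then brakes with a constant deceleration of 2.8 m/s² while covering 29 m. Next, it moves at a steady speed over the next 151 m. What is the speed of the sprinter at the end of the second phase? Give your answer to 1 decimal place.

Phase 1 (accelerating): v₀ = 0 m/s, a = 3.2 m/s².
v² = v₀² + 2aΔx = 0² + 2·3.2·65 = 416 → v = 20.4 m/s
t = (v − v₀)/a = (20.4 − 0)/3.2 = 6.37 s

Phase 2 (decelerating): v₀ = 20.4 m/s, a = -2.8 m/s².
v² = v₀² + 2aΔx = 20.4² + 2·-2.8·29 = 254 → v = 15.9 m/s
t = (v − v₀)/a = (15.9 − 20.4)/-2.8 = 1.60 s
Speed at end of phase 2 = 15.9 m/s

15.9 m/s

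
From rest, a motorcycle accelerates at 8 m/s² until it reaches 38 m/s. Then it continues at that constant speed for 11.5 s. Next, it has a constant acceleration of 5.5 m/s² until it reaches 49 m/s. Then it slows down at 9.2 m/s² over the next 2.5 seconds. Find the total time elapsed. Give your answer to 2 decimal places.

Phase 1 (accelerating): v₀ = 0 m/s, a = 8 m/s².
v = v₀ + at → t = (38 − 0) / 8 = 4.75 s
v² = v₀² + 2aΔx → Δx = (38² − 0²)/(2·8) = 90.2 m

Phase 2 (constant speed): v₀ = 38.0 m/s, a = 0 m/s².
v = v₀ + at = 38.0 + (0)(11.5) = 38.0 m/s
Δx = v₀t + ½at² = 38.0·11.5 + 0.5·0·11.5² = 437 m

Phase 3 (accelerating): v₀ = 38.0 m/s, a = 5.5 m/s².
v = v₀ + at → t = (49 − 38.0) / 5.5 = 2.00 s
v² = v₀² + 2aΔx → Δx = (49² − 38.0²)/(2·5.5) = 87.0 m

Phase 4 (decelerating): v₀ = 49.0 m/s, a = -9.2 m/s².
v = v₀ + at = 49.0 + (-9.2)(2.5) = 26.0 m/s
Δx = v₀t + ½at² = 49.0·2.5 + 0.5·-9.2·2.5² = 93.8 m
Total time = 4.75 + 11.5 + 2.00 + 2.50 = 20.8 s

20.75 s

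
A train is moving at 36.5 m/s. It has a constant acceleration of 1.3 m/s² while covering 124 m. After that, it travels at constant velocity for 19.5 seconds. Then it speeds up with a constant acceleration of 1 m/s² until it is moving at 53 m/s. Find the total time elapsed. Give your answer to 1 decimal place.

Phase 1 (accelerating): v₀ = 36.5 m/s, a = 1.3 m/s².
v² = v₀² + 2aΔx = 36.5² + 2·1.3·124 = 1650 → v = 40.7 m/s
t = (v − v₀)/a = (40.7 − 36.5)/1.3 = 3.21 s

Phase 2 (constant speed): v₀ = 40.7 m/s, a = 0 m/s².
v = v₀ + at = 40.7 + (0)(19.5) = 40.7 m/s
Δx = v₀t + ½at² = 40.7·19.5 + 0.5·0·19.5² = 793 m

Phase 3 (accelerating): v₀ = 40.7 m/s, a = 1 m/s².
v = v₀ + at → t = (53 − 40.7) / 1 = 12.3 s
v² = v₀² + 2aΔx → Δx = (53² − 40.7²)/(2·1) = 577 m
Total time = 3.21 + 19.5 + 12.3 = 35.0 s

35.0 s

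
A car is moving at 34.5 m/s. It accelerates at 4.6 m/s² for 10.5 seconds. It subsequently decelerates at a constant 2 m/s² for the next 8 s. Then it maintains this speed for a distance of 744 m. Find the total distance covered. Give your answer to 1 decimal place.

Phase 1 (accelerating): v₀ = 34.5 m/s, a = 4.6 m/s².
v = v₀ + at = 34.5 + (4.6)(10.5) = 82.8 m/s
Δx = v₀t + ½at² = 34.5·10.5 + 0.5·4.6·10.5² = 616 m

Phase 2 (decelerating): v₀ = 82.8 m/s, a = -2 m/s².
v = v₀ + at = 82.8 + (-2)(8) = 66.8 m/s
Δx = v₀t + ½at² = 82.8·8 + 0.5·-2·8² = 598 m

Phase 3 (constant speed): v₀ = 66.8 m/s, a = 0 m/s².
Constant speed: t = d/v = 744/66.8 = 11.1 s
Total distance = 616 + 598 + 744 = 1960 m

1958.2 m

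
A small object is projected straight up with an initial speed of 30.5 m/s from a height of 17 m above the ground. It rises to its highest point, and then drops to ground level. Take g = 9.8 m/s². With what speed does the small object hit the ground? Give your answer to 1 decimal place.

Phase 1 (rising): v₀ = 30.5 m/s, a = -9.8 m/s².
v = v₀ + at → t = (0 − 30.5) / -9.8 = 3.11 s
v² = v₀² + 2aΔx → Δx = (0² − 30.5²)/(2·-9.8) = 47.5 m

Phase 2 (falling): v₀ = 0 m/s, a = -9.8 m/s².
Falls 64.5 m from rest: t = √(2·64.5/9.8) = 3.63 s; v = g·t = 35.5 m/s.
Final speed = 35.5 m/s

35.5 m/s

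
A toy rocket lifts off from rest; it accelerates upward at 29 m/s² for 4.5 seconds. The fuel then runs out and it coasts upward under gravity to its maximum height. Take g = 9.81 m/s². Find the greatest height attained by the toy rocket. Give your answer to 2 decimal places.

1161.63 m

Phase 1 (powered ascent): v₀ = 0 m/s, a = 29 m/s².
v = v₀ + at = 0 + (29)(4.5) = 130 m/s
Δx = v₀t + ½at² = 0·4.5 + 0.5·29·4.5² = 294 m

Phase 2 (coasting upward): v₀ = 130 m/s, a = -9.81 m/s².
v = v₀ + at → t = (0 − 130) / -9.81 = 13.3 s
v² = v₀² + 2aΔx → Δx = (0² − 130²)/(2·-9.81) = 868 m
Maximum height = 294 + 868 = 1160 m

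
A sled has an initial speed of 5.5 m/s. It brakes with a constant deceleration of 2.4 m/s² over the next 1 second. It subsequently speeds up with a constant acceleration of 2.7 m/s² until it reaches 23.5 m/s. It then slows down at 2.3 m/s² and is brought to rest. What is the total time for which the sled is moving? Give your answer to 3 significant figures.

Phase 1 (decelerating): v₀ = 5.50 m/s, a = -2.4 m/s².
v = v₀ + at = 5.50 + (-2.4)(1) = 3.10 m/s
Δx = v₀t + ½at² = 5.50·1 + 0.5·-2.4·1² = 4.30 m

Phase 2 (accelerating): v₀ = 3.10 m/s, a = 2.7 m/s².
v = v₀ + at → t = (23.5 − 3.10) / 2.7 = 7.56 s
v² = v₀² + 2aΔx → Δx = (23.5² − 3.10²)/(2·2.7) = 100 m

Phase 3 (decelerating): v₀ = 23.5 m/s, a = -2.3 m/s².
v = v₀ + at → t = (0 − 23.5) / -2.3 = 10.2 s
v² = v₀² + 2aΔx → Δx = (0² − 23.5²)/(2·-2.3) = 120 m
Total time = 1.00 + 7.56 + 10.2 = 18.8 s

18.8 s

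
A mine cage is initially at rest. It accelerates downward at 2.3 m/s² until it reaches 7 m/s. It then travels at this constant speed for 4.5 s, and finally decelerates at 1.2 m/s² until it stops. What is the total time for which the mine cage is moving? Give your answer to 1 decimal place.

13.4 s

Phase 1 (accelerating): v₀ = 0 m/s, a = 2.3 m/s².
v = v₀ + at → t = (7 − 0) / 2.3 = 3.04 s
v² = v₀² + 2aΔx → Δx = (7² − 0²)/(2·2.3) = 10.7 m

Phase 2 (constant speed): v₀ = 7.00 m/s, a = 0 m/s².
v = v₀ + at = 7.00 + (0)(4.5) = 7.00 m/s
Δx = v₀t + ½at² = 7.00·4.5 + 0.5·0·4.5² = 31.5 m

Phase 3 (decelerating): v₀ = 7.00 m/s, a = -1.2 m/s².
v = v₀ + at → t = (0 − 7.00) / -1.2 = 5.83 s
v² = v₀² + 2aΔx → Δx = (0² − 7.00²)/(2·-1.2) = 20.4 m
Total time = 3.04 + 4.50 + 5.83 = 13.4 s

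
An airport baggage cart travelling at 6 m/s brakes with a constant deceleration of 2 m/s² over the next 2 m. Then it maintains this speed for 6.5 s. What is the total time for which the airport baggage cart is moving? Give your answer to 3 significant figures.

Phase 1 (decelerating): v₀ = 6.00 m/s, a = -2 m/s².
v² = v₀² + 2aΔx = 6.00² + 2·-2·2 = 28.0 → v = 5.29 m/s
t = (v − v₀)/a = (5.29 − 6.00)/-2 = 0.354 s

Phase 2 (constant speed): v₀ = 5.29 m/s, a = 0 m/s².
v = v₀ + at = 5.29 + (0)(6.5) = 5.29 m/s
Δx = v₀t + ½at² = 5.29·6.5 + 0.5·0·6.5² = 34.4 m
Total time = 0.354 + 6.50 = 6.85 s

6.85 s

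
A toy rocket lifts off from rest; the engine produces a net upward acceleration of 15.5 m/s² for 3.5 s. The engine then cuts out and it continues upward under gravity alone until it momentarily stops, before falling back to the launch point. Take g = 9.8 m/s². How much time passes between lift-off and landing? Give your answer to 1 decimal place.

16.1 s

Phase 1 (powered ascent): v₀ = 0 m/s, a = 15.5 m/s².
v = v₀ + at = 0 + (15.5)(3.5) = 54.2 m/s
Δx = v₀t + ½at² = 0·3.5 + 0.5·15.5·3.5² = 94.9 m

Phase 2 (coasting upward): v₀ = 54.2 m/s, a = -9.8 m/s².
v = v₀ + at → t = (0 − 54.2) / -9.8 = 5.54 s
v² = v₀² + 2aΔx → Δx = (0² − 54.2²)/(2·-9.8) = 150 m

Phase 3 (free fall): v₀ = 0 m/s, a = -9.8 m/s².
Falls 245 m from rest: t = √(2·245/9.8) = 7.07 s; v = g·t = 69.3 m/s.
Total time = 3.50 + 5.54 + 7.07 = 16.1 s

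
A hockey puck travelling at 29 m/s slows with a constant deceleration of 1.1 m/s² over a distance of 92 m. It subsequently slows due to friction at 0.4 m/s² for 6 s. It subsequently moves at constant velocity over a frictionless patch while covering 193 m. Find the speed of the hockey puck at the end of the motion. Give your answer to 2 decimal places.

22.87 m/s

Phase 1 (decelerating): v₀ = 29.0 m/s, a = -1.1 m/s².
v² = v₀² + 2aΔx = 29.0² + 2·-1.1·92 = 639 → v = 25.3 m/s
t = (v − v₀)/a = (25.3 − 29.0)/-1.1 = 3.39 s

Phase 2 (decelerating): v₀ = 25.3 m/s, a = -0.4 m/s².
v = v₀ + at = 25.3 + (-0.4)(6) = 22.9 m/s
Δx = v₀t + ½at² = 25.3·6 + 0.5·-0.4·6² = 144 m

Phase 3 (constant speed): v₀ = 22.9 m/s, a = 0 m/s².
Constant speed: t = d/v = 193/22.9 = 8.44 s
Final speed = 22.9 m/s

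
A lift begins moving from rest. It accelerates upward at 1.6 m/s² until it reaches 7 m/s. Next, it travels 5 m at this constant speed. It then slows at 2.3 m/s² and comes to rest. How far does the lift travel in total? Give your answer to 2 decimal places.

30.96 m

Phase 1 (accelerating): v₀ = 0 m/s, a = 1.6 m/s².
v = v₀ + at → t = (7 − 0) / 1.6 = 4.38 s
v² = v₀² + 2aΔx → Δx = (7² − 0²)/(2·1.6) = 15.3 m

Phase 2 (constant speed): v₀ = 7.00 m/s, a = 0 m/s².
Constant speed: t = d/v = 5/7.00 = 0.714 s

Phase 3 (decelerating): v₀ = 7.00 m/s, a = -2.3 m/s².
v = v₀ + at → t = (0 − 7.00) / -2.3 = 3.04 s
v² = v₀² + 2aΔx → Δx = (0² − 7.00²)/(2·-2.3) = 10.7 m
Total distance = 15.3 + 5.00 + 10.7 = 31.0 m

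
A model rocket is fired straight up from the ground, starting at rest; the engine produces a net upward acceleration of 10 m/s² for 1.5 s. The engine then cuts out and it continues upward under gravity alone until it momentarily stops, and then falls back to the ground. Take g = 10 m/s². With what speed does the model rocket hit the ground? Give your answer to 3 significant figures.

21.2 m/s

Phase 1 (powered ascent): v₀ = 0 m/s, a = 10 m/s².
v = v₀ + at = 0 + (10)(1.5) = 15.0 m/s
Δx = v₀t + ½at² = 0·1.5 + 0.5·10·1.5² = 11.2 m

Phase 2 (coasting upward): v₀ = 15.0 m/s, a = -10 m/s².
v = v₀ + at → t = (0 − 15.0) / -10 = 1.50 s
v² = v₀² + 2aΔx → Δx = (0² − 15.0²)/(2·-10) = 11.2 m

Phase 3 (free fall): v₀ = 0 m/s, a = -10 m/s².
Falls 22.5 m from rest: t = √(2·22.5/10) = 2.12 s; v = g·t = 21.2 m/s.
Impact speed = 21.2 m/s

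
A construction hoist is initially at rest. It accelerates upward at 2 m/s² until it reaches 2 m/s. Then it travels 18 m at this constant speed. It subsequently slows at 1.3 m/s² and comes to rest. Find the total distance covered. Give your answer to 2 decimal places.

20.54 m

Phase 1 (accelerating): v₀ = 0 m/s, a = 2 m/s².
v = v₀ + at → t = (2 − 0) / 2 = 1.00 s
v² = v₀² + 2aΔx → Δx = (2² − 0²)/(2·2) = 1.00 m

Phase 2 (constant speed): v₀ = 2.00 m/s, a = 0 m/s².
Constant speed: t = d/v = 18/2.00 = 9.00 s

Phase 3 (decelerating): v₀ = 2.00 m/s, a = -1.3 m/s².
v = v₀ + at → t = (0 − 2.00) / -1.3 = 1.54 s
v² = v₀² + 2aΔx → Δx = (0² − 2.00²)/(2·-1.3) = 1.54 m
Total distance = 1.00 + 18.0 + 1.54 = 20.5 m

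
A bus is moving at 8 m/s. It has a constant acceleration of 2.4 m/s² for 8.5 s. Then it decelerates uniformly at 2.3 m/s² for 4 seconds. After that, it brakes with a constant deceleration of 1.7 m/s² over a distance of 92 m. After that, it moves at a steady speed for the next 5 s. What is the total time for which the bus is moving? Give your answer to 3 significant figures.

24.4 s

Phase 1 (accelerating): v₀ = 8.00 m/s, a = 2.4 m/s².
v = v₀ + at = 8.00 + (2.4)(8.5) = 28.4 m/s
Δx = v₀t + ½at² = 8.00·8.5 + 0.5·2.4·8.5² = 155 m

Phase 2 (decelerating): v₀ = 28.4 m/s, a = -2.3 m/s².
v = v₀ + at = 28.4 + (-2.3)(4) = 19.2 m/s
Δx = v₀t + ½at² = 28.4·4 + 0.5·-2.3·4² = 95.2 m

Phase 3 (decelerating): v₀ = 19.2 m/s, a = -1.7 m/s².
v² = v₀² + 2aΔx = 19.2² + 2·-1.7·92 = 55.8 → v = 7.47 m/s
t = (v − v₀)/a = (7.47 − 19.2)/-1.7 = 6.90 s

Phase 4 (constant speed): v₀ = 7.47 m/s, a = 0 m/s².
v = v₀ + at = 7.47 + (0)(5) = 7.47 m/s
Δx = v₀t + ½at² = 7.47·5 + 0.5·0·5² = 37.4 m
Total time = 8.50 + 4.00 + 6.90 + 5.00 = 24.4 s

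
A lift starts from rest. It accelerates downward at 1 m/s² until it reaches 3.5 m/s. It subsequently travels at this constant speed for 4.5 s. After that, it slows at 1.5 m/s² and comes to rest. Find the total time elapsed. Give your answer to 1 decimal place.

Phase 1 (accelerating): v₀ = 0 m/s, a = 1 m/s².
v = v₀ + at → t = (3.5 − 0) / 1 = 3.50 s
v² = v₀² + 2aΔx → Δx = (3.5² − 0²)/(2·1) = 6.12 m

Phase 2 (constant speed): v₀ = 3.50 m/s, a = 0 m/s².
v = v₀ + at = 3.50 + (0)(4.5) = 3.50 m/s
Δx = v₀t + ½at² = 3.50·4.5 + 0.5·0·4.5² = 15.8 m

Phase 3 (decelerating): v₀ = 3.50 m/s, a = -1.5 m/s².
v = v₀ + at → t = (0 − 3.50) / -1.5 = 2.33 s
v² = v₀² + 2aΔx → Δx = (0² − 3.50²)/(2·-1.5) = 4.08 m
Total time = 3.50 + 4.50 + 2.33 = 10.3 s

10.3 s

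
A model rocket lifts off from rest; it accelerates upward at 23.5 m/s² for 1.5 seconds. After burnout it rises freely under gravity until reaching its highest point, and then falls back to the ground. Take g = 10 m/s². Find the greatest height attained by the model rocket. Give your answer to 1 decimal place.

88.6 m

Phase 1 (powered ascent): v₀ = 0 m/s, a = 23.5 m/s².
v = v₀ + at = 0 + (23.5)(1.5) = 35.2 m/s
Δx = v₀t + ½at² = 0·1.5 + 0.5·23.5·1.5² = 26.4 m

Phase 2 (coasting upward): v₀ = 35.2 m/s, a = -10 m/s².
v = v₀ + at → t = (0 − 35.2) / -10 = 3.52 s
v² = v₀² + 2aΔx → Δx = (0² − 35.2²)/(2·-10) = 62.1 m
Maximum height = 26.4 + 62.1 = 88.6 m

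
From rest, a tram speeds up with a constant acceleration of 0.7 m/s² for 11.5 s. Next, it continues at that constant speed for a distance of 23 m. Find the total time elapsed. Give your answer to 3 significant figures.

14.4 s

Phase 1 (accelerating): v₀ = 0 m/s, a = 0.7 m/s².
v = v₀ + at = 0 + (0.7)(11.5) = 8.05 m/s
Δx = v₀t + ½at² = 0·11.5 + 0.5·0.7·11.5² = 46.3 m

Phase 2 (constant speed): v₀ = 8.05 m/s, a = 0 m/s².
Constant speed: t = d/v = 23/8.05 = 2.86 s
Total time = 11.5 + 2.86 = 14.4 s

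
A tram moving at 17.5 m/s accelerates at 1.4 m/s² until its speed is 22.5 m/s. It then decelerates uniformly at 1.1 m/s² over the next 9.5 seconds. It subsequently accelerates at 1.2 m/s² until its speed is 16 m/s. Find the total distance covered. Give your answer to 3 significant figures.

282 m

Phase 1 (accelerating): v₀ = 17.5 m/s, a = 1.4 m/s².
v = v₀ + at → t = (22.5 − 17.5) / 1.4 = 3.57 s
v² = v₀² + 2aΔx → Δx = (22.5² − 17.5²)/(2·1.4) = 71.4 m

Phase 2 (decelerating): v₀ = 22.5 m/s, a = -1.1 m/s².
v = v₀ + at = 22.5 + (-1.1)(9.5) = 12.0 m/s
Δx = v₀t + ½at² = 22.5·9.5 + 0.5·-1.1·9.5² = 164 m

Phase 3 (accelerating): v₀ = 12.0 m/s, a = 1.2 m/s².
v = v₀ + at → t = (16 − 12.0) / 1.2 = 3.29 s
v² = v₀² + 2aΔx → Δx = (16² − 12.0²)/(2·1.2) = 46.2 m
Total distance = 71.4 + 164 + 46.2 = 282 m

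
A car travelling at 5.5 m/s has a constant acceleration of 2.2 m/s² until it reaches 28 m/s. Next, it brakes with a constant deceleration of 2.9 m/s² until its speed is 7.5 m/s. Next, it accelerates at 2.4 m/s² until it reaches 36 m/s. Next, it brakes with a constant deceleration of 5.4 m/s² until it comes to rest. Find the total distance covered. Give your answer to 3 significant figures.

675 m

Phase 1 (accelerating): v₀ = 5.50 m/s, a = 2.2 m/s².
v = v₀ + at → t = (28 − 5.50) / 2.2 = 10.2 s
v² = v₀² + 2aΔx → Δx = (28² − 5.50²)/(2·2.2) = 171 m

Phase 2 (decelerating): v₀ = 28.0 m/s, a = -2.9 m/s².
v = v₀ + at → t = (7.5 − 28.0) / -2.9 = 7.07 s
v² = v₀² + 2aΔx → Δx = (7.5² − 28.0²)/(2·-2.9) = 125 m

Phase 3 (accelerating): v₀ = 7.50 m/s, a = 2.4 m/s².
v = v₀ + at → t = (36 − 7.50) / 2.4 = 11.9 s
v² = v₀² + 2aΔx → Δx = (36² − 7.50²)/(2·2.4) = 258 m

Phase 4 (decelerating): v₀ = 36.0 m/s, a = -5.4 m/s².
v = v₀ + at → t = (0 − 36.0) / -5.4 = 6.67 s
v² = v₀² + 2aΔx → Δx = (0² − 36.0²)/(2·-5.4) = 120 m
Total distance = 171 + 125 + 258 + 120 = 675 m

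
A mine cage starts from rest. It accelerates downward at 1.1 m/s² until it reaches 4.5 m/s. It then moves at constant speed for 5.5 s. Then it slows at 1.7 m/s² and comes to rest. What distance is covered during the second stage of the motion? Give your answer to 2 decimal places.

Phase 1 (accelerating): v₀ = 0 m/s, a = 1.1 m/s².
v = v₀ + at → t = (4.5 − 0) / 1.1 = 4.09 s
v² = v₀² + 2aΔx → Δx = (4.5² − 0²)/(2·1.1) = 9.20 m

Phase 2 (constant speed): v₀ = 4.50 m/s, a = 0 m/s².
v = v₀ + at = 4.50 + (0)(5.5) = 4.50 m/s
Δx = v₀t + ½at² = 4.50·5.5 + 0.5·0·5.5² = 24.8 m
Distance in phase 2 = 24.8 m

24.75 m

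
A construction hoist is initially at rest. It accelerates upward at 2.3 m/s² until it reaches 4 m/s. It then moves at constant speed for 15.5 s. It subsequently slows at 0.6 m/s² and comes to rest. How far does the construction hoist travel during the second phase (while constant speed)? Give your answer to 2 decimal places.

Phase 1 (accelerating): v₀ = 0 m/s, a = 2.3 m/s².
v = v₀ + at → t = (4 − 0) / 2.3 = 1.74 s
v² = v₀² + 2aΔx → Δx = (4² − 0²)/(2·2.3) = 3.48 m

Phase 2 (constant speed): v₀ = 4.00 m/s, a = 0 m/s².
v = v₀ + at = 4.00 + (0)(15.5) = 4.00 m/s
Δx = v₀t + ½at² = 4.00·15.5 + 0.5·0·15.5² = 62.0 m
Distance in phase 2 = 62.0 m

62.00 m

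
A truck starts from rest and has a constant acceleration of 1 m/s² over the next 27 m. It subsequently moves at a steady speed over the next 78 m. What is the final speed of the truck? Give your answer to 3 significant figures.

Phase 1 (accelerating): v₀ = 0 m/s, a = 1 m/s².
v² = v₀² + 2aΔx = 0² + 2·1·27 = 54.0 → v = 7.35 m/s
t = (v − v₀)/a = (7.35 − 0)/1 = 7.35 s

Phase 2 (constant speed): v₀ = 7.35 m/s, a = 0 m/s².
Constant speed: t = d/v = 78/7.35 = 10.6 s
Final speed = 7.35 m/s

7.35 m/s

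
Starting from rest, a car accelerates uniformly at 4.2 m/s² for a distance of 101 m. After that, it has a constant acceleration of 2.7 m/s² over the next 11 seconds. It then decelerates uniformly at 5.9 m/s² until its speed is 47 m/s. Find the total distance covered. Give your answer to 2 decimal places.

Phase 1 (accelerating): v₀ = 0 m/s, a = 4.2 m/s².
v² = v₀² + 2aΔx = 0² + 2·4.2·101 = 848 → v = 29.1 m/s
t = (v − v₀)/a = (29.1 − 0)/4.2 = 6.94 s

Phase 2 (accelerating): v₀ = 29.1 m/s, a = 2.7 m/s².
v = v₀ + at = 29.1 + (2.7)(11) = 58.8 m/s
Δx = v₀t + ½at² = 29.1·11 + 0.5·2.7·11² = 484 m

Phase 3 (decelerating): v₀ = 58.8 m/s, a = -5.9 m/s².
v = v₀ + at → t = (47 − 58.8) / -5.9 = 2.00 s
v² = v₀² + 2aΔx → Δx = (47² − 58.8²)/(2·-5.9) = 106 m
Total distance = 101 + 484 + 106 = 691 m

690.82 m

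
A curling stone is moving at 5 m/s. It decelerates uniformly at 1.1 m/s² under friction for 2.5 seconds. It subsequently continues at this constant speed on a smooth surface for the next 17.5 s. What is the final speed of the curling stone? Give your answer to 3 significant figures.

Phase 1 (decelerating): v₀ = 5.00 m/s, a = -1.1 m/s².
v = v₀ + at = 5.00 + (-1.1)(2.5) = 2.25 m/s
Δx = v₀t + ½at² = 5.00·2.5 + 0.5·-1.1·2.5² = 9.06 m

Phase 2 (constant speed): v₀ = 2.25 m/s, a = 0 m/s².
v = v₀ + at = 2.25 + (0)(17.5) = 2.25 m/s
Δx = v₀t + ½at² = 2.25·17.5 + 0.5·0·17.5² = 39.4 m
Final speed = 2.25 m/s

2.25 m/s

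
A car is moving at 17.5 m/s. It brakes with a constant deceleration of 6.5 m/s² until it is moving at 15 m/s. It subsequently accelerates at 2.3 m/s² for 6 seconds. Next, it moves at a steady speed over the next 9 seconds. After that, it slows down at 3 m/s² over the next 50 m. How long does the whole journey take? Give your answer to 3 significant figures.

Phase 1 (decelerating): v₀ = 17.5 m/s, a = -6.5 m/s².
v = v₀ + at → t = (15 − 17.5) / -6.5 = 0.385 s
v² = v₀² + 2aΔx → Δx = (15² − 17.5²)/(2·-6.5) = 6.25 m

Phase 2 (accelerating): v₀ = 15.0 m/s, a = 2.3 m/s².
v = v₀ + at = 15.0 + (2.3)(6) = 28.8 m/s
Δx = v₀t + ½at² = 15.0·6 + 0.5·2.3·6² = 131 m

Phase 3 (constant speed): v₀ = 28.8 m/s, a = 0 m/s².
v = v₀ + at = 28.8 + (0)(9) = 28.8 m/s
Δx = v₀t + ½at² = 28.8·9 + 0.5·0·9² = 259 m

Phase 4 (decelerating): v₀ = 28.8 m/s, a = -3 m/s².
v² = v₀² + 2aΔx = 28.8² + 2·-3·50 = 529 → v = 23.0 m/s
t = (v − v₀)/a = (23.0 − 28.8)/-3 = 1.93 s
Total time = 0.385 + 6.00 + 9.00 + 1.93 = 17.3 s

17.3 s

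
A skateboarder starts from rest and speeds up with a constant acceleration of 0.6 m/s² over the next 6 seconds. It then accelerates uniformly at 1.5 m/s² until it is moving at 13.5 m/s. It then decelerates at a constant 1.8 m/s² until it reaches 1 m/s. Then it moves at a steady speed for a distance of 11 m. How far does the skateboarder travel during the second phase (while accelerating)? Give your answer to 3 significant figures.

56.4 m

Phase 1 (accelerating): v₀ = 0 m/s, a = 0.6 m/s².
v = v₀ + at = 0 + (0.6)(6) = 3.60 m/s
Δx = v₀t + ½at² = 0·6 + 0.5·0.6·6² = 10.8 m

Phase 2 (accelerating): v₀ = 3.60 m/s, a = 1.5 m/s².
v = v₀ + at → t = (13.5 − 3.60) / 1.5 = 6.60 s
v² = v₀² + 2aΔx → Δx = (13.5² − 3.60²)/(2·1.5) = 56.4 m
Distance in phase 2 = 56.4 m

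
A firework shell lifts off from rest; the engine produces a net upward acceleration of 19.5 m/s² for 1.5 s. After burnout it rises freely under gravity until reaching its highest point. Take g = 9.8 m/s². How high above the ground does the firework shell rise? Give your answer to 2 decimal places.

65.59 m

Phase 1 (powered ascent): v₀ = 0 m/s, a = 19.5 m/s².
v = v₀ + at = 0 + (19.5)(1.5) = 29.2 m/s
Δx = v₀t + ½at² = 0·1.5 + 0.5·19.5·1.5² = 21.9 m

Phase 2 (coasting upward): v₀ = 29.2 m/s, a = -9.8 m/s².
v = v₀ + at → t = (0 − 29.2) / -9.8 = 2.98 s
v² = v₀² + 2aΔx → Δx = (0² − 29.2²)/(2·-9.8) = 43.7 m
Maximum height = 21.9 + 43.7 = 65.6 m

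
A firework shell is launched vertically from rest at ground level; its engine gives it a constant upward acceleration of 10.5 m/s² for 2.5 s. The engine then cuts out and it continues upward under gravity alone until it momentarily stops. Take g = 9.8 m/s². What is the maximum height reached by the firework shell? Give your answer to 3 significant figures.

68.0 m

Phase 1 (powered ascent): v₀ = 0 m/s, a = 10.5 m/s².
v = v₀ + at = 0 + (10.5)(2.5) = 26.2 m/s
Δx = v₀t + ½at² = 0·2.5 + 0.5·10.5·2.5² = 32.8 m

Phase 2 (coasting upward): v₀ = 26.2 m/s, a = -9.8 m/s².
v = v₀ + at → t = (0 − 26.2) / -9.8 = 2.68 s
v² = v₀² + 2aΔx → Δx = (0² − 26.2²)/(2·-9.8) = 35.2 m
Maximum height = 32.8 + 35.2 = 68.0 m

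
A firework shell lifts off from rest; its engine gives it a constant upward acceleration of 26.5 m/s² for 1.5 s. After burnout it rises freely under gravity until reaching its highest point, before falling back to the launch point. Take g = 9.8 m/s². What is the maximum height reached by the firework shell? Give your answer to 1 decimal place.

Phase 1 (powered ascent): v₀ = 0 m/s, a = 26.5 m/s².
v = v₀ + at = 0 + (26.5)(1.5) = 39.8 m/s
Δx = v₀t + ½at² = 0·1.5 + 0.5·26.5·1.5² = 29.8 m

Phase 2 (coasting upward): v₀ = 39.8 m/s, a = -9.8 m/s².
v = v₀ + at → t = (0 − 39.8) / -9.8 = 4.06 s
v² = v₀² + 2aΔx → Δx = (0² − 39.8²)/(2·-9.8) = 80.6 m
Maximum height = 29.8 + 80.6 = 110 m

110.4 m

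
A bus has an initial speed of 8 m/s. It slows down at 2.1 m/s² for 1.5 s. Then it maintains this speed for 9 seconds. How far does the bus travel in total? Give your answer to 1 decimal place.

Phase 1 (decelerating): v₀ = 8.00 m/s, a = -2.1 m/s².
v = v₀ + at = 8.00 + (-2.1)(1.5) = 4.85 m/s
Δx = v₀t + ½at² = 8.00·1.5 + 0.5·-2.1·1.5² = 9.64 m

Phase 2 (constant speed): v₀ = 4.85 m/s, a = 0 m/s².
v = v₀ + at = 4.85 + (0)(9) = 4.85 m/s
Δx = v₀t + ½at² = 4.85·9 + 0.5·0·9² = 43.6 m
Total distance = 9.64 + 43.6 = 53.3 m

53.3 m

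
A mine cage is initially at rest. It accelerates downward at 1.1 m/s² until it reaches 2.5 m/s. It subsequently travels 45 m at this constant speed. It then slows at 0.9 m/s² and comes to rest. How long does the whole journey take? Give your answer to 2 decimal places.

Phase 1 (accelerating): v₀ = 0 m/s, a = 1.1 m/s².
v = v₀ + at → t = (2.5 − 0) / 1.1 = 2.27 s
v² = v₀² + 2aΔx → Δx = (2.5² − 0²)/(2·1.1) = 2.84 m

Phase 2 (constant speed): v₀ = 2.50 m/s, a = 0 m/s².
Constant speed: t = d/v = 45/2.50 = 18.0 s

Phase 3 (decelerating): v₀ = 2.50 m/s, a = -0.9 m/s².
v = v₀ + at → t = (0 − 2.50) / -0.9 = 2.78 s
v² = v₀² + 2aΔx → Δx = (0² − 2.50²)/(2·-0.9) = 3.47 m
Total time = 2.27 + 18.0 + 2.78 = 23.1 s

23.05 s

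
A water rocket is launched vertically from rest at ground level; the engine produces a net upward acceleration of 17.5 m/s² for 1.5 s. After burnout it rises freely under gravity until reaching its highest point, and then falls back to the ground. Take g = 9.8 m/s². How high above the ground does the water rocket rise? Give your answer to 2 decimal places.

Phase 1 (powered ascent): v₀ = 0 m/s, a = 17.5 m/s².
v = v₀ + at = 0 + (17.5)(1.5) = 26.2 m/s
Δx = v₀t + ½at² = 0·1.5 + 0.5·17.5·1.5² = 19.7 m

Phase 2 (coasting upward): v₀ = 26.2 m/s, a = -9.8 m/s².
v = v₀ + at → t = (0 − 26.2) / -9.8 = 2.68 s
v² = v₀² + 2aΔx → Δx = (0² − 26.2²)/(2·-9.8) = 35.2 m
Maximum height = 19.7 + 35.2 = 54.8 m

54.84 m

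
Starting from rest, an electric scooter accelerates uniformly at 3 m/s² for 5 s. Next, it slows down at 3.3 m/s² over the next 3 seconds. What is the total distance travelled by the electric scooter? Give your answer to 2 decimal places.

67.65 m

Phase 1 (accelerating): v₀ = 0 m/s, a = 3 m/s².
v = v₀ + at = 0 + (3)(5) = 15.0 m/s
Δx = v₀t + ½at² = 0·5 + 0.5·3·5² = 37.5 m

Phase 2 (decelerating): v₀ = 15.0 m/s, a = -3.3 m/s².
v = v₀ + at = 15.0 + (-3.3)(3) = 5.10 m/s
Δx = v₀t + ½at² = 15.0·3 + 0.5·-3.3·3² = 30.2 m
Total distance = 37.5 + 30.2 = 67.7 m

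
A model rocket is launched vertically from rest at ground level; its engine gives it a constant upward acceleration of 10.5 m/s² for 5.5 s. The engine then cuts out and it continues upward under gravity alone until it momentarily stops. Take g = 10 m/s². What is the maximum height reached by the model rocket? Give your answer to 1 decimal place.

325.6 m

Phase 1 (powered ascent): v₀ = 0 m/s, a = 10.5 m/s².
v = v₀ + at = 0 + (10.5)(5.5) = 57.8 m/s
Δx = v₀t + ½at² = 0·5.5 + 0.5·10.5·5.5² = 159 m

Phase 2 (coasting upward): v₀ = 57.8 m/s, a = -10 m/s².
v = v₀ + at → t = (0 − 57.8) / -10 = 5.78 s
v² = v₀² + 2aΔx → Δx = (0² − 57.8²)/(2·-10) = 167 m
Maximum height = 159 + 167 = 326 m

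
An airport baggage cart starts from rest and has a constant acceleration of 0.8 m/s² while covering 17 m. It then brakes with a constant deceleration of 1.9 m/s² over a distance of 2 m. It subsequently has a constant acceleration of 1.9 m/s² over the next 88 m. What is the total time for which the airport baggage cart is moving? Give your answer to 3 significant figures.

Phase 1 (accelerating): v₀ = 0 m/s, a = 0.8 m/s².
v² = v₀² + 2aΔx = 0² + 2·0.8·17 = 27.2 → v = 5.22 m/s
t = (v − v₀)/a = (5.22 − 0)/0.8 = 6.52 s

Phase 2 (decelerating): v₀ = 5.22 m/s, a = -1.9 m/s².
v² = v₀² + 2aΔx = 5.22² + 2·-1.9·2 = 19.6 → v = 4.43 m/s
t = (v − v₀)/a = (4.43 − 5.22)/-1.9 = 0.415 s

Phase 3 (accelerating): v₀ = 4.43 m/s, a = 1.9 m/s².
v² = v₀² + 2aΔx = 4.43² + 2·1.9·88 = 354 → v = 18.8 m/s
t = (v − v₀)/a = (18.8 − 4.43)/1.9 = 7.57 s
Total time = 6.52 + 0.415 + 7.57 = 14.5 s

14.5 s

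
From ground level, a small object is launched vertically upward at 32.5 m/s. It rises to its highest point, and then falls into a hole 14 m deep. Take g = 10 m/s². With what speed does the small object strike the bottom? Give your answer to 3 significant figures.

36.6 m/s

Phase 1 (rising): v₀ = 32.5 m/s, a = -10 m/s².
v = v₀ + at → t = (0 − 32.5) / -10 = 3.25 s
v² = v₀² + 2aΔx → Δx = (0² − 32.5²)/(2·-10) = 52.8 m

Phase 2 (falling): v₀ = 0 m/s, a = -10 m/s².
Falls 66.8 m from rest: t = √(2·66.8/10) = 3.66 s; v = g·t = 36.6 m/s.
Final speed = 36.6 m/s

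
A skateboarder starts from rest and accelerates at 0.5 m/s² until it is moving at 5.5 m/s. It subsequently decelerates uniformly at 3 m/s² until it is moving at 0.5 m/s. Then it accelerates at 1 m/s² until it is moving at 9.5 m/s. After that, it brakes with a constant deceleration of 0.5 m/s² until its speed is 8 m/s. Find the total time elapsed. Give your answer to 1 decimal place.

24.7 s

Phase 1 (accelerating): v₀ = 0 m/s, a = 0.5 m/s².
v = v₀ + at → t = (5.5 − 0) / 0.5 = 11.0 s
v² = v₀² + 2aΔx → Δx = (5.5² − 0²)/(2·0.5) = 30.2 m

Phase 2 (decelerating): v₀ = 5.50 m/s, a = -3 m/s².
v = v₀ + at → t = (0.5 − 5.50) / -3 = 1.67 s
v² = v₀² + 2aΔx → Δx = (0.5² − 5.50²)/(2·-3) = 5.00 m

Phase 3 (accelerating): v₀ = 0.500 m/s, a = 1 m/s².
v = v₀ + at → t = (9.5 − 0.500) / 1 = 9.00 s
v² = v₀² + 2aΔx → Δx = (9.5² − 0.500²)/(2·1) = 45.0 m

Phase 4 (decelerating): v₀ = 9.50 m/s, a = -0.5 m/s².
v = v₀ + at → t = (8 − 9.50) / -0.5 = 3.00 s
v² = v₀² + 2aΔx → Δx = (8² − 9.50²)/(2·-0.5) = 26.2 m
Total time = 11.0 + 1.67 + 9.00 + 3.00 = 24.7 s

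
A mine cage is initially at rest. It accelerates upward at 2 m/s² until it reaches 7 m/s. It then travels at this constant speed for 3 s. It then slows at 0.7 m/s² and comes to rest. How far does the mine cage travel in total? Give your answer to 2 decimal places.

68.25 m

Phase 1 (accelerating): v₀ = 0 m/s, a = 2 m/s².
v = v₀ + at → t = (7 − 0) / 2 = 3.50 s
v² = v₀² + 2aΔx → Δx = (7² − 0²)/(2·2) = 12.2 m

Phase 2 (constant speed): v₀ = 7.00 m/s, a = 0 m/s².
v = v₀ + at = 7.00 + (0)(3) = 7.00 m/s
Δx = v₀t + ½at² = 7.00·3 + 0.5·0·3² = 21.0 m

Phase 3 (decelerating): v₀ = 7.00 m/s, a = -0.7 m/s².
v = v₀ + at → t = (0 − 7.00) / -0.7 = 10.0 s
v² = v₀² + 2aΔx → Δx = (0² − 7.00²)/(2·-0.7) = 35.0 m
Total distance = 12.2 + 21.0 + 35.0 = 68.2 m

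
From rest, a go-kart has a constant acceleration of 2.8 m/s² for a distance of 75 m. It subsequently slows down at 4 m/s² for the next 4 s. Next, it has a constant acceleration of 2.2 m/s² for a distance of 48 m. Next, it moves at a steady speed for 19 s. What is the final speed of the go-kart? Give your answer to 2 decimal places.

Phase 1 (accelerating): v₀ = 0 m/s, a = 2.8 m/s².
v² = v₀² + 2aΔx = 0² + 2·2.8·75 = 420 → v = 20.5 m/s
t = (v − v₀)/a = (20.5 − 0)/2.8 = 7.32 s

Phase 2 (decelerating): v₀ = 20.5 m/s, a = -4 m/s².
v = v₀ + at = 20.5 + (-4)(4) = 4.49 m/s
Δx = v₀t + ½at² = 20.5·4 + 0.5·-4·4² = 50.0 m

Phase 3 (accelerating): v₀ = 4.49 m/s, a = 2.2 m/s².
v² = v₀² + 2aΔx = 4.49² + 2·2.2·48 = 231 → v = 15.2 m/s
t = (v − v₀)/a = (15.2 − 4.49)/2.2 = 4.87 s

Phase 4 (constant speed): v₀ = 15.2 m/s, a = 0 m/s².
v = v₀ + at = 15.2 + (0)(19) = 15.2 m/s
Δx = v₀t + ½at² = 15.2·19 + 0.5·0·19² = 289 m
Final speed = 15.2 m/s

15.21 m/s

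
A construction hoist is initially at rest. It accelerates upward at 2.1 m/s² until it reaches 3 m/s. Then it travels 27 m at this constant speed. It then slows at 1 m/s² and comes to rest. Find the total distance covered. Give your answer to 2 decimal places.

33.64 m

Phase 1 (accelerating): v₀ = 0 m/s, a = 2.1 m/s².
v = v₀ + at → t = (3 − 0) / 2.1 = 1.43 s
v² = v₀² + 2aΔx → Δx = (3² − 0²)/(2·2.1) = 2.14 m

Phase 2 (constant speed): v₀ = 3.00 m/s, a = 0 m/s².
Constant speed: t = d/v = 27/3.00 = 9.00 s

Phase 3 (decelerating): v₀ = 3.00 m/s, a = -1 m/s².
v = v₀ + at → t = (0 − 3.00) / -1 = 3.00 s
v² = v₀² + 2aΔx → Δx = (0² − 3.00²)/(2·-1) = 4.50 m
Total distance = 2.14 + 27.0 + 4.50 = 33.6 m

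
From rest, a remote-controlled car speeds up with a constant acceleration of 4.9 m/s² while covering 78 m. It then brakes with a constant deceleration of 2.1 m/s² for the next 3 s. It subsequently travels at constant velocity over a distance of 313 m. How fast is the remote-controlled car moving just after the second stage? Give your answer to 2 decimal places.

Phase 1 (accelerating): v₀ = 0 m/s, a = 4.9 m/s².
v² = v₀² + 2aΔx = 0² + 2·4.9·78 = 764 → v = 27.6 m/s
t = (v − v₀)/a = (27.6 − 0)/4.9 = 5.64 s

Phase 2 (decelerating): v₀ = 27.6 m/s, a = -2.1 m/s².
v = v₀ + at = 27.6 + (-2.1)(3) = 21.3 m/s
Δx = v₀t + ½at² = 27.6·3 + 0.5·-2.1·3² = 73.5 m
Speed at end of phase 2 = 21.3 m/s

21.35 m/s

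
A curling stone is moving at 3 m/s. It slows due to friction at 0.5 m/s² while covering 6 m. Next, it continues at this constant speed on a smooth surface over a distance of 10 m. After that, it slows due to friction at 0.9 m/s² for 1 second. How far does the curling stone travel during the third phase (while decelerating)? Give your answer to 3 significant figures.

1.28 m

Phase 1 (decelerating): v₀ = 3.00 m/s, a = -0.5 m/s².
v² = v₀² + 2aΔx = 3.00² + 2·-0.5·6 = 3.00 → v = 1.73 m/s
t = (v − v₀)/a = (1.73 − 3.00)/-0.5 = 2.54 s

Phase 2 (constant speed): v₀ = 1.73 m/s, a = 0 m/s².
Constant speed: t = d/v = 10/1.73 = 5.77 s

Phase 3 (decelerating): v₀ = 1.73 m/s, a = -0.9 m/s².
v = v₀ + at = 1.73 + (-0.9)(1) = 0.832 m/s
Δx = v₀t + ½at² = 1.73·1 + 0.5·-0.9·1² = 1.28 m
Distance in phase 3 = 1.28 m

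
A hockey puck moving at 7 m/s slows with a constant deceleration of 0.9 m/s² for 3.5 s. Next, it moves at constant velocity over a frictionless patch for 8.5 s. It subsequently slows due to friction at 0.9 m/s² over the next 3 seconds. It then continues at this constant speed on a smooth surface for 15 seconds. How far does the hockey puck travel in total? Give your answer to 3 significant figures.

76.5 m

Phase 1 (decelerating): v₀ = 7.00 m/s, a = -0.9 m/s².
v = v₀ + at = 7.00 + (-0.9)(3.5) = 3.85 m/s
Δx = v₀t + ½at² = 7.00·3.5 + 0.5·-0.9·3.5² = 19.0 m

Phase 2 (constant speed): v₀ = 3.85 m/s, a = 0 m/s².
v = v₀ + at = 3.85 + (0)(8.5) = 3.85 m/s
Δx = v₀t + ½at² = 3.85·8.5 + 0.5·0·8.5² = 32.7 m

Phase 3 (decelerating): v₀ = 3.85 m/s, a = -0.9 m/s².
v = v₀ + at = 3.85 + (-0.9)(3) = 1.15 m/s
Δx = v₀t + ½at² = 3.85·3 + 0.5·-0.9·3² = 7.50 m

Phase 4 (constant speed): v₀ = 1.15 m/s, a = 0 m/s².
v = v₀ + at = 1.15 + (0)(15) = 1.15 m/s
Δx = v₀t + ½at² = 1.15·15 + 0.5·0·15² = 17.2 m
Total distance = 19.0 + 32.7 + 7.50 + 17.2 = 76.5 m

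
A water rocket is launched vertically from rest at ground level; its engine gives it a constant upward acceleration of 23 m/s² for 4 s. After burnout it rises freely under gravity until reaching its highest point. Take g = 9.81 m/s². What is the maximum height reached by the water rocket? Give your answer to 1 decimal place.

Phase 1 (powered ascent): v₀ = 0 m/s, a = 23 m/s².
v = v₀ + at = 0 + (23)(4) = 92.0 m/s
Δx = v₀t + ½at² = 0·4 + 0.5·23·4² = 184 m

Phase 2 (coasting upward): v₀ = 92.0 m/s, a = -9.81 m/s².
v = v₀ + at → t = (0 − 92.0) / -9.81 = 9.38 s
v² = v₀² + 2aΔx → Δx = (0² − 92.0²)/(2·-9.81) = 431 m
Maximum height = 184 + 431 = 615 m

615.4 m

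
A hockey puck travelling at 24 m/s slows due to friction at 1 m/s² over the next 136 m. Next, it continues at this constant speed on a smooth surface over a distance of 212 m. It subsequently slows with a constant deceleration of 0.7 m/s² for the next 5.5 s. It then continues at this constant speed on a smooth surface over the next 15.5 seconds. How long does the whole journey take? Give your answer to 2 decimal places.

Phase 1 (decelerating): v₀ = 24.0 m/s, a = -1 m/s².
v² = v₀² + 2aΔx = 24.0² + 2·-1·136 = 304 → v = 17.4 m/s
t = (v − v₀)/a = (17.4 − 24.0)/-1 = 6.56 s

Phase 2 (constant speed): v₀ = 17.4 m/s, a = 0 m/s².
Constant speed: t = d/v = 212/17.4 = 12.2 s

Phase 3 (decelerating): v₀ = 17.4 m/s, a = -0.7 m/s².
v = v₀ + at = 17.4 + (-0.7)(5.5) = 13.6 m/s
Δx = v₀t + ½at² = 17.4·5.5 + 0.5·-0.7·5.5² = 85.3 m

Phase 4 (constant speed): v₀ = 13.6 m/s, a = 0 m/s².
v = v₀ + at = 13.6 + (0)(15.5) = 13.6 m/s
Δx = v₀t + ½at² = 13.6·15.5 + 0.5·0·15.5² = 211 m
Total time = 6.56 + 12.2 + 5.50 + 15.5 = 39.7 s

39.72 s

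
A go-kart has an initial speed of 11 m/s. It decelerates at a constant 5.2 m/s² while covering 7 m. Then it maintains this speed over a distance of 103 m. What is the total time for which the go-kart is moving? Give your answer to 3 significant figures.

Phase 1 (decelerating): v₀ = 11.0 m/s, a = -5.2 m/s².
v² = v₀² + 2aΔx = 11.0² + 2·-5.2·7 = 48.2 → v = 6.94 m/s
t = (v − v₀)/a = (6.94 − 11.0)/-5.2 = 0.780 s

Phase 2 (constant speed): v₀ = 6.94 m/s, a = 0 m/s².
Constant speed: t = d/v = 103/6.94 = 14.8 s
Total time = 0.780 + 14.8 = 15.6 s

15.6 s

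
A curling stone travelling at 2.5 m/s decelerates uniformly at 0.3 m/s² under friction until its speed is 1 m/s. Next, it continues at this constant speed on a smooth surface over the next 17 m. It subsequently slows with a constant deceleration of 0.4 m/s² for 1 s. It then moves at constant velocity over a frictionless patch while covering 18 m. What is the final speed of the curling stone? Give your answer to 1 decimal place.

0.6 m/s

Phase 1 (decelerating): v₀ = 2.50 m/s, a = -0.3 m/s².
v = v₀ + at → t = (1 − 2.50) / -0.3 = 5.00 s
v² = v₀² + 2aΔx → Δx = (1² − 2.50²)/(2·-0.3) = 8.75 m

Phase 2 (constant speed): v₀ = 1.00 m/s, a = 0 m/s².
Constant speed: t = d/v = 17/1.00 = 17.0 s

Phase 3 (decelerating): v₀ = 1.00 m/s, a = -0.4 m/s².
v = v₀ + at = 1.00 + (-0.4)(1) = 0.600 m/s
Δx = v₀t + ½at² = 1.00·1 + 0.5·-0.4·1² = 0.800 m

Phase 4 (constant speed): v₀ = 0.600 m/s, a = 0 m/s².
Constant speed: t = d/v = 18/0.600 = 30.0 s
Final speed = 0.600 m/s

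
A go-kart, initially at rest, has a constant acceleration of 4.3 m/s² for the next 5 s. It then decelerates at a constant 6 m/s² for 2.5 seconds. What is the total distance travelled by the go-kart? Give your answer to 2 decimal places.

Phase 1 (accelerating): v₀ = 0 m/s, a = 4.3 m/s².
v = v₀ + at = 0 + (4.3)(5) = 21.5 m/s
Δx = v₀t + ½at² = 0·5 + 0.5·4.3·5² = 53.8 m

Phase 2 (decelerating): v₀ = 21.5 m/s, a = -6 m/s².
v = v₀ + at = 21.5 + (-6)(2.5) = 6.50 m/s
Δx = v₀t + ½at² = 21.5·2.5 + 0.5·-6·2.5² = 35.0 m
Total distance = 53.8 + 35.0 = 88.8 m

88.75 m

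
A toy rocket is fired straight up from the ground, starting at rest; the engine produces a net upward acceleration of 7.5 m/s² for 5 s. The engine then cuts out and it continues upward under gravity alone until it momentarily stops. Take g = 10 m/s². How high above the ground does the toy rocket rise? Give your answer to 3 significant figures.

164 m

Phase 1 (powered ascent): v₀ = 0 m/s, a = 7.5 m/s².
v = v₀ + at = 0 + (7.5)(5) = 37.5 m/s
Δx = v₀t + ½at² = 0·5 + 0.5·7.5·5² = 93.8 m

Phase 2 (coasting upward): v₀ = 37.5 m/s, a = -10 m/s².
v = v₀ + at → t = (0 − 37.5) / -10 = 3.75 s
v² = v₀² + 2aΔx → Δx = (0² − 37.5²)/(2·-10) = 70.3 m
Maximum height = 93.8 + 70.3 = 164 m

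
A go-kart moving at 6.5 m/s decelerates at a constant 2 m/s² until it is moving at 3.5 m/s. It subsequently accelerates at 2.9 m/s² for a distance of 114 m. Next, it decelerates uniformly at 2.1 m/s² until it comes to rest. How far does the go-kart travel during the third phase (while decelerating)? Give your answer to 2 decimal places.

160.35 m

Phase 1 (decelerating): v₀ = 6.50 m/s, a = -2 m/s².
v = v₀ + at → t = (3.5 − 6.50) / -2 = 1.50 s
v² = v₀² + 2aΔx → Δx = (3.5² − 6.50²)/(2·-2) = 7.50 m

Phase 2 (accelerating): v₀ = 3.50 m/s, a = 2.9 m/s².
v² = v₀² + 2aΔx = 3.50² + 2·2.9·114 = 673 → v = 26.0 m/s
t = (v − v₀)/a = (26.0 − 3.50)/2.9 = 7.74 s

Phase 3 (decelerating): v₀ = 26.0 m/s, a = -2.1 m/s².
v = v₀ + at → t = (0 − 26.0) / -2.1 = 12.4 s
v² = v₀² + 2aΔx → Δx = (0² − 26.0²)/(2·-2.1) = 160 m
Distance in phase 3 = 160 m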